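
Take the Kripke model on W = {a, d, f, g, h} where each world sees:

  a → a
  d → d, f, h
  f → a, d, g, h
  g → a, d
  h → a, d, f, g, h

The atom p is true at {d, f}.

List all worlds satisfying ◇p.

a: successors {a}; p there: a:F. ✗
d: successors {d, f, h}; p there: d:T, f:T, h:F. ✓
f: successors {a, d, g, h}; p there: a:F, d:T, g:F, h:F. ✓
g: successors {a, d}; p there: a:F, d:T. ✓
h: successors {a, d, f, g, h}; p there: a:F, d:T, f:T, g:F, h:F. ✓

{d, f, g, h}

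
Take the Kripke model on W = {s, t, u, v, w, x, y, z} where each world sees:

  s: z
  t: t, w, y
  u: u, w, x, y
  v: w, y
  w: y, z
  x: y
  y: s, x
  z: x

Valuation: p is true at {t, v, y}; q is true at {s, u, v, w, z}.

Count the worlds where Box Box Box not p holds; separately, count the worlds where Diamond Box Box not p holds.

2 and 5

For Box Box Box not p:
s: successors {z}; Box Box not p there: z:F. ✗
t: successors {t, w, y}; Box Box not p there: t:F, w:T, y:F. ✗
u: successors {u, w, x, y}; Box Box not p there: u:F, w:T, x:T, y:F. ✗
v: successors {w, y}; Box Box not p there: w:T, y:F. ✗
w: successors {y, z}; Box Box not p there: y:F, z:F. ✗
x: successors {y}; Box Box not p there: y:F. ✗
y: successors {s, x}; Box Box not p there: s:T, x:T. ✓
z: successors {x}; Box Box not p there: x:T. ✓
— 2 worlds.
For Diamond Box Box not p:
s: successors {z}; Box Box not p there: z:F. ✗
t: successors {t, w, y}; Box Box not p there: t:F, w:T, y:F. ✓
u: successors {u, w, x, y}; Box Box not p there: u:F, w:T, x:T, y:F. ✓
v: successors {w, y}; Box Box not p there: w:T, y:F. ✓
w: successors {y, z}; Box Box not p there: y:F, z:F. ✗
x: successors {y}; Box Box not p there: y:F. ✗
y: successors {s, x}; Box Box not p there: s:T, x:T. ✓
z: successors {x}; Box Box not p there: x:T. ✓
— 5 worlds.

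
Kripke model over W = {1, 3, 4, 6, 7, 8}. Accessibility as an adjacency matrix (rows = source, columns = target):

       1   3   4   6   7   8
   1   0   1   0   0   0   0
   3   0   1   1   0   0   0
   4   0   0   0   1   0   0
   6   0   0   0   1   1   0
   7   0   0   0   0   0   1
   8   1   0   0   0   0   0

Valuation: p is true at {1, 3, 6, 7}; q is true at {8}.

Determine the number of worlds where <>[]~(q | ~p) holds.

5

1: successors {3}; []~(q | ~p) there: 3:F. ✗
3: successors {3, 4}; []~(q | ~p) there: 3:F, 4:T. ✓
4: successors {6}; []~(q | ~p) there: 6:T. ✓
6: successors {6, 7}; []~(q | ~p) there: 6:T, 7:F. ✓
7: successors {8}; []~(q | ~p) there: 8:T. ✓
8: successors {1}; []~(q | ~p) there: 1:T. ✓
Satisfying worlds: {3, 4, 6, 7, 8}.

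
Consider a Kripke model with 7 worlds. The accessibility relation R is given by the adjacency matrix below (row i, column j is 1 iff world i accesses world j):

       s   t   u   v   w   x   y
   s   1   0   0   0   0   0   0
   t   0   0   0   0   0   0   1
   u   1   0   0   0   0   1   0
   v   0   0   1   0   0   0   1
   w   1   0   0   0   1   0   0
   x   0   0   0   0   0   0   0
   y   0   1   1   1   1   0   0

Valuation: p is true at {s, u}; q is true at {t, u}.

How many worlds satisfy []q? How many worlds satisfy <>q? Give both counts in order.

1 and 2

For []q:
s: successors {s}; q there: s:F. ✗
t: successors {y}; q there: y:F. ✗
u: successors {s, x}; q there: s:F, x:F. ✗
v: successors {u, y}; q there: u:T, y:F. ✗
w: successors {s, w}; q there: s:F, w:F. ✗
x: no successors, so []q holds vacuously. ✓
y: successors {t, u, v, w}; q there: t:T, u:T, v:F, w:F. ✗
— 1 world.
For <>q:
s: successors {s}; q there: s:F. ✗
t: successors {y}; q there: y:F. ✗
u: successors {s, x}; q there: s:F, x:F. ✗
v: successors {u, y}; q there: u:T, y:F. ✓
w: successors {s, w}; q there: s:F, w:F. ✗
x: no successors, so <>q fails. ✗
y: successors {t, u, v, w}; q there: t:T, u:T, v:F, w:F. ✓
— 2 worlds.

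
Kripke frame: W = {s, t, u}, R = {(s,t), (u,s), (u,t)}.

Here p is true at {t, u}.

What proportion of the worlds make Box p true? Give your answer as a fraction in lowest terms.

2/3

s: successors {t}; p there: t:T. ✓
t: no successors, so Box p holds vacuously. ✓
u: successors {s, t}; p there: s:F, t:T. ✗
That's 2 of 3 worlds, so 2/3.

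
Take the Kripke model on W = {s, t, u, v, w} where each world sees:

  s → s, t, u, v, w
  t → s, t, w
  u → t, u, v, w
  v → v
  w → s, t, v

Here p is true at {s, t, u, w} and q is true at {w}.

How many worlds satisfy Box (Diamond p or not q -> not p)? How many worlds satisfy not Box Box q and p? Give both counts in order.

For Box (Diamond p or not q -> not p):
s: successors {s, t, u, v, w}; Diamond p or not q -> not p there: s:F, t:F, u:F, v:T, w:F. ✗
t: successors {s, t, w}; Diamond p or not q -> not p there: s:F, t:F, w:F. ✗
u: successors {t, u, v, w}; Diamond p or not q -> not p there: t:F, u:F, v:T, w:F. ✗
v: successors {v}; Diamond p or not q -> not p there: v:T. ✓
w: successors {s, t, v}; Diamond p or not q -> not p there: s:F, t:F, v:T. ✗
— 1 world.
For not Box Box q and p:
s: not Box Box q is T, p is T. ✓
t: not Box Box q is T, p is T. ✓
u: not Box Box q is T, p is T. ✓
v: not Box Box q is T, p is F. ✗
w: not Box Box q is T, p is T. ✓
— 4 worlds.

1 and 4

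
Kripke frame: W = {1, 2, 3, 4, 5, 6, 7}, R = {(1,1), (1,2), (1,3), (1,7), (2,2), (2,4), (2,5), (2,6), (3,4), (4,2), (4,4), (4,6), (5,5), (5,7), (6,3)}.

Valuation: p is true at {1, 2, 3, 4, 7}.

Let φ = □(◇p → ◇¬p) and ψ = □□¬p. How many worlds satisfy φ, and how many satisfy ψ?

For □(◇p → ◇¬p):
1: successors {1, 2, 3, 7}; ◇p → ◇¬p there: 1:F, 2:T, 3:F, 7:T. ✗
2: successors {2, 4, 5, 6}; ◇p → ◇¬p there: 2:T, 4:T, 5:T, 6:F. ✗
3: successors {4}; ◇p → ◇¬p there: 4:T. ✓
4: successors {2, 4, 6}; ◇p → ◇¬p there: 2:T, 4:T, 6:F. ✗
5: successors {5, 7}; ◇p → ◇¬p there: 5:T, 7:T. ✓
6: successors {3}; ◇p → ◇¬p there: 3:F. ✗
7: no successors, so □(◇p → ◇¬p) holds vacuously. ✓
— 3 worlds.
For □□¬p:
1: successors {1, 2, 3, 7}; □¬p there: 1:F, 2:F, 3:F, 7:T. ✗
2: successors {2, 4, 5, 6}; □¬p there: 2:F, 4:F, 5:F, 6:F. ✗
3: successors {4}; □¬p there: 4:F. ✗
4: successors {2, 4, 6}; □¬p there: 2:F, 4:F, 6:F. ✗
5: successors {5, 7}; □¬p there: 5:F, 7:T. ✗
6: successors {3}; □¬p there: 3:F. ✗
7: no successors, so □□¬p holds vacuously. ✓
— 1 world.

3 and 1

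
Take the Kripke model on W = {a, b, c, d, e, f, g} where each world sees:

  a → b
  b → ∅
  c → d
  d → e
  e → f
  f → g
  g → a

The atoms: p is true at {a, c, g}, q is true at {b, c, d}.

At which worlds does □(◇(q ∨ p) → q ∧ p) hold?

{a, b, c, d}

a: successors {b}; ◇(q ∨ p) → q ∧ p there: b:T. ✓
b: no successors, so □(◇(q ∨ p) → q ∧ p) holds vacuously. ✓
c: successors {d}; ◇(q ∨ p) → q ∧ p there: d:T. ✓
d: successors {e}; ◇(q ∨ p) → q ∧ p there: e:T. ✓
e: successors {f}; ◇(q ∨ p) → q ∧ p there: f:F. ✗
f: successors {g}; ◇(q ∨ p) → q ∧ p there: g:F. ✗
g: successors {a}; ◇(q ∨ p) → q ∧ p there: a:F. ✗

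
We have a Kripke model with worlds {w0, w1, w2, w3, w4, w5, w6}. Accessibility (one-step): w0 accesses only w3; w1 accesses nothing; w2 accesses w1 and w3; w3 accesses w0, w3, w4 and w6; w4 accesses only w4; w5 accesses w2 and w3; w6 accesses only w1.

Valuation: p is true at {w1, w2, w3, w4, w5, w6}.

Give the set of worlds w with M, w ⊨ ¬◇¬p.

{w0, w1, w2, w4, w5, w6}

w0: ◇¬p is F. ✓
w1: ◇¬p is F. ✓
w2: ◇¬p is F. ✓
w3: ◇¬p is T. ✗
w4: ◇¬p is F. ✓
w5: ◇¬p is F. ✓
w6: ◇¬p is F. ✓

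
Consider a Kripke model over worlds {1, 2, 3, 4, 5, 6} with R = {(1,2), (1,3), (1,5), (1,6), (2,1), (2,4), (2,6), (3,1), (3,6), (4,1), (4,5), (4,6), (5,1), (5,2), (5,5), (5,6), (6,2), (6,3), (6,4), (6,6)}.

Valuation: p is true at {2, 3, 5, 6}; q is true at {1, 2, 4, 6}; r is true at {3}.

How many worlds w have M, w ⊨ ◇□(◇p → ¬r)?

1: successors {2, 3, 5, 6}; □(◇p → ¬r) there: 2:T, 3:T, 5:T, 6:F. ✓
2: successors {1, 4, 6}; □(◇p → ¬r) there: 1:F, 4:T, 6:F. ✓
3: successors {1, 6}; □(◇p → ¬r) there: 1:F, 6:F. ✗
4: successors {1, 5, 6}; □(◇p → ¬r) there: 1:F, 5:T, 6:F. ✓
5: successors {1, 2, 5, 6}; □(◇p → ¬r) there: 1:F, 2:T, 5:T, 6:F. ✓
6: successors {2, 3, 4, 6}; □(◇p → ¬r) there: 2:T, 3:T, 4:T, 6:F. ✓
Satisfying worlds: {1, 2, 4, 5, 6}.

5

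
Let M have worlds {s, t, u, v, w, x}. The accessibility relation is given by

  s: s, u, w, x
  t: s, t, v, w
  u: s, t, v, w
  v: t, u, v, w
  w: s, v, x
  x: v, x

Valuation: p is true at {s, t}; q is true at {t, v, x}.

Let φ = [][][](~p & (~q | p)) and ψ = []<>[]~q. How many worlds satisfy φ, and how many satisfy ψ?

For [][][](~p & (~q | p)):
s: successors {s, u, w, x}; [][](~p & (~q | p)) there: s:F, u:F, w:F, x:F. ✗
t: successors {s, t, v, w}; [][](~p & (~q | p)) there: s:F, t:F, v:F, w:F. ✗
u: successors {s, t, v, w}; [][](~p & (~q | p)) there: s:F, t:F, v:F, w:F. ✗
v: successors {t, u, v, w}; [][](~p & (~q | p)) there: t:F, u:F, v:F, w:F. ✗
w: successors {s, v, x}; [][](~p & (~q | p)) there: s:F, v:F, x:F. ✗
x: successors {v, x}; [][](~p & (~q | p)) there: v:F, x:F. ✗
— 0 worlds.
For []<>[]~q:
s: successors {s, u, w, x}; <>[]~q there: s:F, u:F, w:F, x:F. ✗
t: successors {s, t, v, w}; <>[]~q there: s:F, t:F, v:F, w:F. ✗
u: successors {s, t, v, w}; <>[]~q there: s:F, t:F, v:F, w:F. ✗
v: successors {t, u, v, w}; <>[]~q there: t:F, u:F, v:F, w:F. ✗
w: successors {s, v, x}; <>[]~q there: s:F, v:F, x:F. ✗
x: successors {v, x}; <>[]~q there: v:F, x:F. ✗
— 0 worlds.

0 and 0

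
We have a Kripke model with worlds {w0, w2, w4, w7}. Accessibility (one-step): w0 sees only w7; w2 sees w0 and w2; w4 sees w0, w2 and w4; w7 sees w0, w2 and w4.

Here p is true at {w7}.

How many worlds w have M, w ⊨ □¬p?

3

w0: successors {w7}; ¬p there: w7:F. ✗
w2: successors {w0, w2}; ¬p there: w0:T, w2:T. ✓
w4: successors {w0, w2, w4}; ¬p there: w0:T, w2:T, w4:T. ✓
w7: successors {w0, w2, w4}; ¬p there: w0:T, w2:T, w4:T. ✓
Satisfying worlds: {w2, w4, w7}.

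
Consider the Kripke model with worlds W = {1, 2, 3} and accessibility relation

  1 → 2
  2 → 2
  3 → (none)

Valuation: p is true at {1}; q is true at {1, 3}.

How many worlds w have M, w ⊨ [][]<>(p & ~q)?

1

1: successors {2}; []<>(p & ~q) there: 2:F. ✗
2: successors {2}; []<>(p & ~q) there: 2:F. ✗
3: no successors, so [][]<>(p & ~q) holds vacuously. ✓
Satisfying worlds: {3}.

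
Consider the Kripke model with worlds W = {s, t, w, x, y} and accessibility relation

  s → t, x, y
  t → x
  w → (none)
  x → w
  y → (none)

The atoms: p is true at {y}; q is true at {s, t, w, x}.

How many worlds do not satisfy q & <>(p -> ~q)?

2

s: q is T, <>(p -> ~q) is T. ✓
t: q is T, <>(p -> ~q) is T. ✓
w: q is T, <>(p -> ~q) is F. ✗
x: q is T, <>(p -> ~q) is T. ✓
y: q is F, <>(p -> ~q) is F. ✗
Satisfying worlds: {s, t, x}.
So q & <>(p -> ~q) fails at the other 2 worlds.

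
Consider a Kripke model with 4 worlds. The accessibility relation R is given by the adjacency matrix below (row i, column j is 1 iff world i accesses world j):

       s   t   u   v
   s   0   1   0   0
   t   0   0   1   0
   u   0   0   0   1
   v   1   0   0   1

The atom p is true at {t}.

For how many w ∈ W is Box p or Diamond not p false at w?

0

s: Box p is T, Diamond not p is F. ✓
t: Box p is F, Diamond not p is T. ✓
u: Box p is F, Diamond not p is T. ✓
v: Box p is F, Diamond not p is T. ✓
Satisfying worlds: {s, t, u, v}.
So Box p or Diamond not p fails at the other 0 worlds.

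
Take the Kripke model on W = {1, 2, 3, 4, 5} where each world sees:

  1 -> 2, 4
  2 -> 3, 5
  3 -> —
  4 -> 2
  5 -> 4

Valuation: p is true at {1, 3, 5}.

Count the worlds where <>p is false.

4

1: successors {2, 4}; p there: 2:F, 4:F. ✗
2: successors {3, 5}; p there: 3:T, 5:T. ✓
3: no successors, so <>p fails. ✗
4: successors {2}; p there: 2:F. ✗
5: successors {4}; p there: 4:F. ✗
Satisfying worlds: {2}.
So <>p fails at the other 4 worlds.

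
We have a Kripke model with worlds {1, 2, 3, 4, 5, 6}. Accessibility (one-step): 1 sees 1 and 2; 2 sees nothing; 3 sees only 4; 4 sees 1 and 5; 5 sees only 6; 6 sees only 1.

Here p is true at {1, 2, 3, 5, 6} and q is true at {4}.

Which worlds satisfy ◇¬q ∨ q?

{1, 4, 5, 6}

1: ◇¬q is T, q is F. ✓
2: ◇¬q is F, q is F. ✗
3: ◇¬q is F, q is F. ✗
4: ◇¬q is T, q is T. ✓
5: ◇¬q is T, q is F. ✓
6: ◇¬q is T, q is F. ✓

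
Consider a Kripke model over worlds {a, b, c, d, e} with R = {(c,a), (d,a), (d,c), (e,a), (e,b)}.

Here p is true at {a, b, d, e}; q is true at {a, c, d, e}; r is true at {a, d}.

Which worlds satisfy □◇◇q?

{a, b}

a: no successors, so □◇◇q holds vacuously. ✓
b: no successors, so □◇◇q holds vacuously. ✓
c: successors {a}; ◇◇q there: a:F. ✗
d: successors {a, c}; ◇◇q there: a:F, c:F. ✗
e: successors {a, b}; ◇◇q there: a:F, b:F. ✗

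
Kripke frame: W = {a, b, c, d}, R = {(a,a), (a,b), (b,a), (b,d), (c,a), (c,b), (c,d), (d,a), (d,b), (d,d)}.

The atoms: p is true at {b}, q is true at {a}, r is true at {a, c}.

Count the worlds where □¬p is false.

a: successors {a, b}; ¬p there: a:T, b:F. ✗
b: successors {a, d}; ¬p there: a:T, d:T. ✓
c: successors {a, b, d}; ¬p there: a:T, b:F, d:T. ✗
d: successors {a, b, d}; ¬p there: a:T, b:F, d:T. ✗
Satisfying worlds: {b}.
So □¬p fails at the other 3 worlds.

3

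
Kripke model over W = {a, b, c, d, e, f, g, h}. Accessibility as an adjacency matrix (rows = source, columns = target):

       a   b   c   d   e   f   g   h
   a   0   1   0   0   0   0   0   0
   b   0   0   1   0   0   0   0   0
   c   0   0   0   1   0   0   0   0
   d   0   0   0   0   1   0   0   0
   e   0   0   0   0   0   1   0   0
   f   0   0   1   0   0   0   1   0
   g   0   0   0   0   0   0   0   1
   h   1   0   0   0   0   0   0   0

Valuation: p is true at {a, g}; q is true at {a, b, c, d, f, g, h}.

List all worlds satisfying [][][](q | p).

a: successors {b}; [][](q | p) there: b:T. ✓
b: successors {c}; [][](q | p) there: c:F. ✗
c: successors {d}; [][](q | p) there: d:T. ✓
d: successors {e}; [][](q | p) there: e:T. ✓
e: successors {f}; [][](q | p) there: f:T. ✓
f: successors {c, g}; [][](q | p) there: c:F, g:T. ✗
g: successors {h}; [][](q | p) there: h:T. ✓
h: successors {a}; [][](q | p) there: a:T. ✓

{a, c, d, e, g, h}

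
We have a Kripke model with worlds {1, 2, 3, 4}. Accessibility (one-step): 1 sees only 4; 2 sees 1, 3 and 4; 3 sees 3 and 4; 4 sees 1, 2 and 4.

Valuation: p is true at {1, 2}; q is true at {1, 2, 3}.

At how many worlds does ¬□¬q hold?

1: □¬q is T. ✗
2: □¬q is F. ✓
3: □¬q is F. ✓
4: □¬q is F. ✓
Satisfying worlds: {2, 3, 4}.

3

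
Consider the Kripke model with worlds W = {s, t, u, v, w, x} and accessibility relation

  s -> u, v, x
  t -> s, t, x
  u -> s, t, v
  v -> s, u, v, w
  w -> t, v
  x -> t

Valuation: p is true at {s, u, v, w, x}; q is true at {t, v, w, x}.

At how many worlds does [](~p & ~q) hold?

0

s: successors {u, v, x}; ~p & ~q there: u:F, v:F, x:F. ✗
t: successors {s, t, x}; ~p & ~q there: s:F, t:F, x:F. ✗
u: successors {s, t, v}; ~p & ~q there: s:F, t:F, v:F. ✗
v: successors {s, u, v, w}; ~p & ~q there: s:F, u:F, v:F, w:F. ✗
w: successors {t, v}; ~p & ~q there: t:F, v:F. ✗
x: successors {t}; ~p & ~q there: t:F. ✗
Satisfying worlds: ∅.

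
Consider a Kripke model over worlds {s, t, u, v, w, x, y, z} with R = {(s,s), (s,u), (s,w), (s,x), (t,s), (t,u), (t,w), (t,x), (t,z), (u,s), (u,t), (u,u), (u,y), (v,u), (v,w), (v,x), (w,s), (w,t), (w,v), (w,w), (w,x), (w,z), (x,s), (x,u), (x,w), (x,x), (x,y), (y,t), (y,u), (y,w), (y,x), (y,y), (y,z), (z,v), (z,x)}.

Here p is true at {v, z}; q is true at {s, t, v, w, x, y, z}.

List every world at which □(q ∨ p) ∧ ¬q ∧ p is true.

s: □(q ∨ p) is F, ¬q ∧ p is F. ✗
t: □(q ∨ p) is F, ¬q ∧ p is F. ✗
u: □(q ∨ p) is F, ¬q ∧ p is F. ✗
v: □(q ∨ p) is F, ¬q ∧ p is F. ✗
w: □(q ∨ p) is T, ¬q ∧ p is F. ✗
x: □(q ∨ p) is F, ¬q ∧ p is F. ✗
y: □(q ∨ p) is F, ¬q ∧ p is F. ✗
z: □(q ∨ p) is T, ¬q ∧ p is F. ✗

∅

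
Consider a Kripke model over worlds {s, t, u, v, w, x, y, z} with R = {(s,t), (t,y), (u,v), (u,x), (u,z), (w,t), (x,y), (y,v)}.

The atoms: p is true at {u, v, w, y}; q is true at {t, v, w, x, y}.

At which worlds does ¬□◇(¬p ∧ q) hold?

{s, t, u, w, x, y}

s: □◇(¬p ∧ q) is F. ✓
t: □◇(¬p ∧ q) is F. ✓
u: □◇(¬p ∧ q) is F. ✓
v: □◇(¬p ∧ q) is T. ✗
w: □◇(¬p ∧ q) is F. ✓
x: □◇(¬p ∧ q) is F. ✓
y: □◇(¬p ∧ q) is F. ✓
z: □◇(¬p ∧ q) is T. ✗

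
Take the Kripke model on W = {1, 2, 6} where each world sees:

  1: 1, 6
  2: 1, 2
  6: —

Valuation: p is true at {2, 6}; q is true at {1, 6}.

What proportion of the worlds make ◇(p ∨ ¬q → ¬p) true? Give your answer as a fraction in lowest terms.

1: successors {1, 6}; p ∨ ¬q → ¬p there: 1:T, 6:F. ✓
2: successors {1, 2}; p ∨ ¬q → ¬p there: 1:T, 2:F. ✓
6: no successors, so ◇(p ∨ ¬q → ¬p) fails. ✗
That's 2 of 3 worlds, so 2/3.

2/3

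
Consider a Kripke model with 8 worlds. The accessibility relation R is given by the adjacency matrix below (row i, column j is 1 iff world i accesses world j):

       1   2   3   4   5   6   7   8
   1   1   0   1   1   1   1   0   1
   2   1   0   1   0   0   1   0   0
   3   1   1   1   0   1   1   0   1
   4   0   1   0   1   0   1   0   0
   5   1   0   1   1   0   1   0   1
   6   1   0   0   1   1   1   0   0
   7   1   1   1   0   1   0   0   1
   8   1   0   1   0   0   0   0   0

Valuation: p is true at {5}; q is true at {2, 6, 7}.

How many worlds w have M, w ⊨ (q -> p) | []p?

5

1: q -> p is T, []p is F. ✓
2: q -> p is F, []p is F. ✗
3: q -> p is T, []p is F. ✓
4: q -> p is T, []p is F. ✓
5: q -> p is T, []p is F. ✓
6: q -> p is F, []p is F. ✗
7: q -> p is F, []p is F. ✗
8: q -> p is T, []p is F. ✓
Satisfying worlds: {1, 3, 4, 5, 8}.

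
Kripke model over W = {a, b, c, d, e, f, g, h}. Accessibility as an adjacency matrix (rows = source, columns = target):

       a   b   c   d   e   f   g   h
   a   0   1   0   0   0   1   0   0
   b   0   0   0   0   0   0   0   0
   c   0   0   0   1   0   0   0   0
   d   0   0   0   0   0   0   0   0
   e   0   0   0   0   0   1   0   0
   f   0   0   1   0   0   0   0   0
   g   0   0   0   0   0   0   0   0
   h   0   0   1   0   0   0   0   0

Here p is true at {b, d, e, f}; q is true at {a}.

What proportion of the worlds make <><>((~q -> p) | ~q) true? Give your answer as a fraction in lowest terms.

a: successors {b, f}; <>((~q -> p) | ~q) there: b:F, f:T. ✓
b: no successors, so <><>((~q -> p) | ~q) fails. ✗
c: successors {d}; <>((~q -> p) | ~q) there: d:F. ✗
d: no successors, so <><>((~q -> p) | ~q) fails. ✗
e: successors {f}; <>((~q -> p) | ~q) there: f:T. ✓
f: successors {c}; <>((~q -> p) | ~q) there: c:T. ✓
g: no successors, so <><>((~q -> p) | ~q) fails. ✗
h: successors {c}; <>((~q -> p) | ~q) there: c:T. ✓
That's 4 of 8 worlds, so 4/8 = 1/2.

1/2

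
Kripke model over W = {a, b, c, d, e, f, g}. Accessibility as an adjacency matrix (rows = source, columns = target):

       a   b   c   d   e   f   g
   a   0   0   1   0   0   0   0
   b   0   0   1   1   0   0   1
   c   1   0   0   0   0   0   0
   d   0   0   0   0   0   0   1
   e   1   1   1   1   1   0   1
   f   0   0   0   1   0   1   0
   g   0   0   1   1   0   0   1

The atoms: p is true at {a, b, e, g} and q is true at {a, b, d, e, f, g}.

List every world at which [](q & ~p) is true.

a: successors {c}; q & ~p there: c:F. ✗
b: successors {c, d, g}; q & ~p there: c:F, d:T, g:F. ✗
c: successors {a}; q & ~p there: a:F. ✗
d: successors {g}; q & ~p there: g:F. ✗
e: successors {a, b, c, d, e, g}; q & ~p there: a:F, b:F, c:F, d:T, e:F, g:F. ✗
f: successors {d, f}; q & ~p there: d:T, f:T. ✓
g: successors {c, d, g}; q & ~p there: c:F, d:T, g:F. ✗

{f}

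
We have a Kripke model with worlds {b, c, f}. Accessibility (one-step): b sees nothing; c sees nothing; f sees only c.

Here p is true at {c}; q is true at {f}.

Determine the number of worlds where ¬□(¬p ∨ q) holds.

1

b: □(¬p ∨ q) is T. ✗
c: □(¬p ∨ q) is T. ✗
f: □(¬p ∨ q) is F. ✓
Satisfying worlds: {f}.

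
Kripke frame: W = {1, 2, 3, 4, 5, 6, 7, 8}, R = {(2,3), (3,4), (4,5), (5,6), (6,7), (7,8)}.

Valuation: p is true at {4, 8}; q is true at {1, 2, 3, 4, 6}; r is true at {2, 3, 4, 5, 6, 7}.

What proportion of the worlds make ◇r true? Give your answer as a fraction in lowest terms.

1: no successors, so ◇r fails. ✗
2: successors {3}; r there: 3:T. ✓
3: successors {4}; r there: 4:T. ✓
4: successors {5}; r there: 5:T. ✓
5: successors {6}; r there: 6:T. ✓
6: successors {7}; r there: 7:T. ✓
7: successors {8}; r there: 8:F. ✗
8: no successors, so ◇r fails. ✗
That's 5 of 8 worlds, so 5/8.

5/8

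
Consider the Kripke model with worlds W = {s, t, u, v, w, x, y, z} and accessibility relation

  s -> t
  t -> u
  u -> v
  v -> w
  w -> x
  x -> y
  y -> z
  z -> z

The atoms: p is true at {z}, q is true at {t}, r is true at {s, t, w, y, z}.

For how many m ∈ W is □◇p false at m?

5

s: successors {t}; ◇p there: t:F. ✗
t: successors {u}; ◇p there: u:F. ✗
u: successors {v}; ◇p there: v:F. ✗
v: successors {w}; ◇p there: w:F. ✗
w: successors {x}; ◇p there: x:F. ✗
x: successors {y}; ◇p there: y:T. ✓
y: successors {z}; ◇p there: z:T. ✓
z: successors {z}; ◇p there: z:T. ✓
Satisfying worlds: {x, y, z}.
So □◇p fails at the other 5 worlds.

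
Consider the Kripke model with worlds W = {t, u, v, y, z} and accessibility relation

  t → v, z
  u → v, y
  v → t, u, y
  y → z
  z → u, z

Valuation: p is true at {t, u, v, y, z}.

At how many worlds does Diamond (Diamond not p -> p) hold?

t: successors {v, z}; Diamond not p -> p there: v:T, z:T. ✓
u: successors {v, y}; Diamond not p -> p there: v:T, y:T. ✓
v: successors {t, u, y}; Diamond not p -> p there: t:T, u:T, y:T. ✓
y: successors {z}; Diamond not p -> p there: z:T. ✓
z: successors {u, z}; Diamond not p -> p there: u:T, z:T. ✓
Satisfying worlds: {t, u, v, y, z}.

5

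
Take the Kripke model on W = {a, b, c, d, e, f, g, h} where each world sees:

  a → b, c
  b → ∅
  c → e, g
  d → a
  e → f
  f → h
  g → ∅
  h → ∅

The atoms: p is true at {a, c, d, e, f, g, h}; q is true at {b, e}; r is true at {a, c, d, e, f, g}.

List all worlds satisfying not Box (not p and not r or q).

{a, c, d, e, f}

a: Box (not p and not r or q) is F. ✓
b: Box (not p and not r or q) is T. ✗
c: Box (not p and not r or q) is F. ✓
d: Box (not p and not r or q) is F. ✓
e: Box (not p and not r or q) is F. ✓
f: Box (not p and not r or q) is F. ✓
g: Box (not p and not r or q) is T. ✗
h: Box (not p and not r or q) is T. ✗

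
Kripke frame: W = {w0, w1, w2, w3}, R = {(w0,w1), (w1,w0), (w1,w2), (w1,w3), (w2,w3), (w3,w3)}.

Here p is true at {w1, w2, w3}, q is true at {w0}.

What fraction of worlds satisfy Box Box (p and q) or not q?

w0: Box Box (p and q) is F, not q is F. ✗
w1: Box Box (p and q) is F, not q is T. ✓
w2: Box Box (p and q) is F, not q is T. ✓
w3: Box Box (p and q) is F, not q is T. ✓
That's 3 of 4 worlds, so 3/4.

3/4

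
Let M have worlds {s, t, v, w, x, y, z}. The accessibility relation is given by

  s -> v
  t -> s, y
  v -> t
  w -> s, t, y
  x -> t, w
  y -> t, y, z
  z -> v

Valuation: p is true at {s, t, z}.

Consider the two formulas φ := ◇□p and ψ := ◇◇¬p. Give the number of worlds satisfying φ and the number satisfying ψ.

2 and 5

For ◇□p:
s: successors {v}; □p there: v:T. ✓
t: successors {s, y}; □p there: s:F, y:F. ✗
v: successors {t}; □p there: t:F. ✗
w: successors {s, t, y}; □p there: s:F, t:F, y:F. ✗
x: successors {t, w}; □p there: t:F, w:F. ✗
y: successors {t, y, z}; □p there: t:F, y:F, z:F. ✗
z: successors {v}; □p there: v:T. ✓
— 2 worlds.
For ◇◇¬p:
s: successors {v}; ◇¬p there: v:F. ✗
t: successors {s, y}; ◇¬p there: s:T, y:T. ✓
v: successors {t}; ◇¬p there: t:T. ✓
w: successors {s, t, y}; ◇¬p there: s:T, t:T, y:T. ✓
x: successors {t, w}; ◇¬p there: t:T, w:T. ✓
y: successors {t, y, z}; ◇¬p there: t:T, y:T, z:T. ✓
z: successors {v}; ◇¬p there: v:F. ✗
— 5 worlds.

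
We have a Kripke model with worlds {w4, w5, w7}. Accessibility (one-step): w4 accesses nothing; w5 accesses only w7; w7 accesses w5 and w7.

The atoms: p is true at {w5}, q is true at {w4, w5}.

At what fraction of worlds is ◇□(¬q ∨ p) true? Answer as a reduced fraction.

w4: no successors, so ◇□(¬q ∨ p) fails. ✗
w5: successors {w7}; □(¬q ∨ p) there: w7:T. ✓
w7: successors {w5, w7}; □(¬q ∨ p) there: w5:T, w7:T. ✓
That's 2 of 3 worlds, so 2/3.

2/3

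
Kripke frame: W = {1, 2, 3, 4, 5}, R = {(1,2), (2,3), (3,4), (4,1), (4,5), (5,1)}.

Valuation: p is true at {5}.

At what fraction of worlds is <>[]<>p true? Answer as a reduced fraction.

1: successors {2}; []<>p there: 2:F. ✗
2: successors {3}; []<>p there: 3:T. ✓
3: successors {4}; []<>p there: 4:F. ✗
4: successors {1, 5}; []<>p there: 1:F, 5:F. ✗
5: successors {1}; []<>p there: 1:F. ✗
That's 1 of 5 worlds, so 1/5.

1/5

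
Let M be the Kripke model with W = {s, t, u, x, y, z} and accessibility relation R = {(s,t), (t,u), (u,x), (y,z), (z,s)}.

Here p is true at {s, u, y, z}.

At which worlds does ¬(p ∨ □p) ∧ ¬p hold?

∅

s: ¬(p ∨ □p) is F, ¬p is F. ✗
t: ¬(p ∨ □p) is F, ¬p is T. ✗
u: ¬(p ∨ □p) is F, ¬p is F. ✗
x: ¬(p ∨ □p) is F, ¬p is T. ✗
y: ¬(p ∨ □p) is F, ¬p is F. ✗
z: ¬(p ∨ □p) is F, ¬p is F. ✗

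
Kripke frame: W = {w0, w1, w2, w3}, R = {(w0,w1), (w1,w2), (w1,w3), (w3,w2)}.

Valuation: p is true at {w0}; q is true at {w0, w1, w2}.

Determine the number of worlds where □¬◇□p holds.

2

w0: successors {w1}; ¬◇□p there: w1:F. ✗
w1: successors {w2, w3}; ¬◇□p there: w2:T, w3:F. ✗
w2: no successors, so □¬◇□p holds vacuously. ✓
w3: successors {w2}; ¬◇□p there: w2:T. ✓
Satisfying worlds: {w2, w3}.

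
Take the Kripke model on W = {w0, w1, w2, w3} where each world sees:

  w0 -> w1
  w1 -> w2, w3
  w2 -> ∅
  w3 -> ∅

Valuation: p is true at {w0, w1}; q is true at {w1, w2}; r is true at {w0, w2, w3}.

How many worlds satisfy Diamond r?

1

w0: successors {w1}; r there: w1:F. ✗
w1: successors {w2, w3}; r there: w2:T, w3:T. ✓
w2: no successors, so Diamond r fails. ✗
w3: no successors, so Diamond r fails. ✗
Satisfying worlds: {w1}.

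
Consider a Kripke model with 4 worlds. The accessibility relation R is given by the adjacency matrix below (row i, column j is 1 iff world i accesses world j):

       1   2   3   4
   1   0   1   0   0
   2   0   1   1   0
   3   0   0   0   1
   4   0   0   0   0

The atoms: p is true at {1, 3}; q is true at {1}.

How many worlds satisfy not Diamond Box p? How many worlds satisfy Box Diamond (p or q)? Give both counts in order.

For not Diamond Box p:
1: Diamond Box p is F. ✓
2: Diamond Box p is F. ✓
3: Diamond Box p is T. ✗
4: Diamond Box p is F. ✓
— 3 worlds.
For Box Diamond (p or q):
1: successors {2}; Diamond (p or q) there: 2:T. ✓
2: successors {2, 3}; Diamond (p or q) there: 2:T, 3:F. ✗
3: successors {4}; Diamond (p or q) there: 4:F. ✗
4: no successors, so Box Diamond (p or q) holds vacuously. ✓
— 2 worlds.

3 and 2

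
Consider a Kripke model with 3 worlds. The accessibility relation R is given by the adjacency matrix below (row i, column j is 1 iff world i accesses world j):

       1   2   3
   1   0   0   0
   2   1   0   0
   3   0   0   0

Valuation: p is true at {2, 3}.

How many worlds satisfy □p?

2

1: no successors, so □p holds vacuously. ✓
2: successors {1}; p there: 1:F. ✗
3: no successors, so □p holds vacuously. ✓
Satisfying worlds: {1, 3}.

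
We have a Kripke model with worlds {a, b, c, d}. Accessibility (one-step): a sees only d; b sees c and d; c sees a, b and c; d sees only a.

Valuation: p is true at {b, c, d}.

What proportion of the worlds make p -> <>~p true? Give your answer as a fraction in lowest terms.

a: p is F, <>~p is F. ✓
b: p is T, <>~p is F. ✗
c: p is T, <>~p is T. ✓
d: p is T, <>~p is T. ✓
That's 3 of 4 worlds, so 3/4.

3/4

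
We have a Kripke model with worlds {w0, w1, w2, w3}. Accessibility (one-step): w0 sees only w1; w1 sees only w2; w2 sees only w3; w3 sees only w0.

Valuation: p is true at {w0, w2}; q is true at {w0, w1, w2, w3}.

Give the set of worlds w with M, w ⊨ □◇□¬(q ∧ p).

{w0, w2}

w0: successors {w1}; ◇□¬(q ∧ p) there: w1:T. ✓
w1: successors {w2}; ◇□¬(q ∧ p) there: w2:F. ✗
w2: successors {w3}; ◇□¬(q ∧ p) there: w3:T. ✓
w3: successors {w0}; ◇□¬(q ∧ p) there: w0:F. ✗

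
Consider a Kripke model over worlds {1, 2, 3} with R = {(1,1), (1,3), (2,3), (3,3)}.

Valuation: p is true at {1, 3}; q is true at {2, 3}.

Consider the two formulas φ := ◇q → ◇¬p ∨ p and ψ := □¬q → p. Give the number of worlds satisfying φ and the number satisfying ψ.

For ◇q → ◇¬p ∨ p:
1: ◇q is T, ◇¬p ∨ p is T. ✓
2: ◇q is T, ◇¬p ∨ p is F. ✗
3: ◇q is T, ◇¬p ∨ p is T. ✓
— 2 worlds.
For □¬q → p:
1: □¬q is F, p is T. ✓
2: □¬q is F, p is F. ✓
3: □¬q is F, p is T. ✓
— 3 worlds.

2 and 3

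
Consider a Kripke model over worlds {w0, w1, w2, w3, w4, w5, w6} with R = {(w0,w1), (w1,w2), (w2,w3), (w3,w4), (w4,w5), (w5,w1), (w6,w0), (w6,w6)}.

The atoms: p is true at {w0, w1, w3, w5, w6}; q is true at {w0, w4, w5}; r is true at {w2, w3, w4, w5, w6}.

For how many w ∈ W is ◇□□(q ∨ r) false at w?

1

w0: successors {w1}; □□(q ∨ r) there: w1:T. ✓
w1: successors {w2}; □□(q ∨ r) there: w2:T. ✓
w2: successors {w3}; □□(q ∨ r) there: w3:T. ✓
w3: successors {w4}; □□(q ∨ r) there: w4:F. ✗
w4: successors {w5}; □□(q ∨ r) there: w5:T. ✓
w5: successors {w1}; □□(q ∨ r) there: w1:T. ✓
w6: successors {w0, w6}; □□(q ∨ r) there: w0:T, w6:F. ✓
Satisfying worlds: {w0, w1, w2, w4, w5, w6}.
So ◇□□(q ∨ r) fails at the other 1 world.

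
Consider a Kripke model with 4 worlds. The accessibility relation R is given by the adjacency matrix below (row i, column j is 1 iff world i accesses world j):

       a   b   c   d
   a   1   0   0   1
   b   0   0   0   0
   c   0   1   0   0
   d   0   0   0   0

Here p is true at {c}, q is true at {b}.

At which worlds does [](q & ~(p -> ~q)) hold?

{b, d}

a: successors {a, d}; q & ~(p -> ~q) there: a:F, d:F. ✗
b: no successors, so [](q & ~(p -> ~q)) holds vacuously. ✓
c: successors {b}; q & ~(p -> ~q) there: b:F. ✗
d: no successors, so [](q & ~(p -> ~q)) holds vacuously. ✓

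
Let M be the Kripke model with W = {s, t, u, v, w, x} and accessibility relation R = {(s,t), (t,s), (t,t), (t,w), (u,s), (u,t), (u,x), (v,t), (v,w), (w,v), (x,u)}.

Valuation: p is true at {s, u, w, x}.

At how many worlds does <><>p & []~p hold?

2

s: <><>p is T, []~p is T. ✓
t: <><>p is T, []~p is F. ✗
u: <><>p is T, []~p is F. ✗
v: <><>p is T, []~p is F. ✗
w: <><>p is T, []~p is T. ✓
x: <><>p is T, []~p is F. ✗
Satisfying worlds: {s, w}.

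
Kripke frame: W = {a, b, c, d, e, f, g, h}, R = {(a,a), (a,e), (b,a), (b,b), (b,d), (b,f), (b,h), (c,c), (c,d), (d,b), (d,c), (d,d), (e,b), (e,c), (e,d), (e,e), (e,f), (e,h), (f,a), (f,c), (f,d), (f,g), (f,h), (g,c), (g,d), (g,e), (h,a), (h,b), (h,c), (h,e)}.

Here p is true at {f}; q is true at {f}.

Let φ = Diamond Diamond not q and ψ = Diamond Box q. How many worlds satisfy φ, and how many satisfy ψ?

8 and 0

For Diamond Diamond not q:
a: successors {a, e}; Diamond not q there: a:T, e:T. ✓
b: successors {a, b, d, f, h}; Diamond not q there: a:T, b:T, d:T, f:T, h:T. ✓
c: successors {c, d}; Diamond not q there: c:T, d:T. ✓
d: successors {b, c, d}; Diamond not q there: b:T, c:T, d:T. ✓
e: successors {b, c, d, e, f, h}; Diamond not q there: b:T, c:T, d:T, e:T, f:T, h:T. ✓
f: successors {a, c, d, g, h}; Diamond not q there: a:T, c:T, d:T, g:T, h:T. ✓
g: successors {c, d, e}; Diamond not q there: c:T, d:T, e:T. ✓
h: successors {a, b, c, e}; Diamond not q there: a:T, b:T, c:T, e:T. ✓
— 8 worlds.
For Diamond Box q:
a: successors {a, e}; Box q there: a:F, e:F. ✗
b: successors {a, b, d, f, h}; Box q there: a:F, b:F, d:F, f:F, h:F. ✗
c: successors {c, d}; Box q there: c:F, d:F. ✗
d: successors {b, c, d}; Box q there: b:F, c:F, d:F. ✗
e: successors {b, c, d, e, f, h}; Box q there: b:F, c:F, d:F, e:F, f:F, h:F. ✗
f: successors {a, c, d, g, h}; Box q there: a:F, c:F, d:F, g:F, h:F. ✗
g: successors {c, d, e}; Box q there: c:F, d:F, e:F. ✗
h: successors {a, b, c, e}; Box q there: a:F, b:F, c:F, e:F. ✗
— 0 worlds.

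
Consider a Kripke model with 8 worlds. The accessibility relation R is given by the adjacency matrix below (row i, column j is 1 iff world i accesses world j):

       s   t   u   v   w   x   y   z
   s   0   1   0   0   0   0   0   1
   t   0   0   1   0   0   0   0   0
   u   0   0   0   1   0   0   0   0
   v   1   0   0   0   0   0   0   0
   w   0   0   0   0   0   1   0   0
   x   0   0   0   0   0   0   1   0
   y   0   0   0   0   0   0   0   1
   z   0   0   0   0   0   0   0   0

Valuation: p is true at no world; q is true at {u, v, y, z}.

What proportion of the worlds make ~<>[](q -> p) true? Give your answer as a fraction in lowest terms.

5/8

s: <>[](q -> p) is T. ✗
t: <>[](q -> p) is F. ✓
u: <>[](q -> p) is T. ✗
v: <>[](q -> p) is F. ✓
w: <>[](q -> p) is F. ✓
x: <>[](q -> p) is F. ✓
y: <>[](q -> p) is T. ✗
z: <>[](q -> p) is F. ✓
That's 5 of 8 worlds, so 5/8.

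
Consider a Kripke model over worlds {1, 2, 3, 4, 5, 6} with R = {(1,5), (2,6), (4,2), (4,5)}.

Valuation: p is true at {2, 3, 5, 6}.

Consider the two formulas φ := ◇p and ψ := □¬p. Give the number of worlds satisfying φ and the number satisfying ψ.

3 and 3

For ◇p:
1: successors {5}; p there: 5:T. ✓
2: successors {6}; p there: 6:T. ✓
3: no successors, so ◇p fails. ✗
4: successors {2, 5}; p there: 2:T, 5:T. ✓
5: no successors, so ◇p fails. ✗
6: no successors, so ◇p fails. ✗
— 3 worlds.
For □¬p:
1: successors {5}; ¬p there: 5:F. ✗
2: successors {6}; ¬p there: 6:F. ✗
3: no successors, so □¬p holds vacuously. ✓
4: successors {2, 5}; ¬p there: 2:F, 5:F. ✗
5: no successors, so □¬p holds vacuously. ✓
6: no successors, so □¬p holds vacuously. ✓
— 3 worlds.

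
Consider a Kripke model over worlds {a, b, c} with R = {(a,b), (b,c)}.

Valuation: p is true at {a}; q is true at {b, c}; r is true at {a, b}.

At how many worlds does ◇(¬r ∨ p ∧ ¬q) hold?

1

a: successors {b}; ¬r ∨ p ∧ ¬q there: b:F. ✗
b: successors {c}; ¬r ∨ p ∧ ¬q there: c:T. ✓
c: no successors, so ◇(¬r ∨ p ∧ ¬q) fails. ✗
Satisfying worlds: {b}.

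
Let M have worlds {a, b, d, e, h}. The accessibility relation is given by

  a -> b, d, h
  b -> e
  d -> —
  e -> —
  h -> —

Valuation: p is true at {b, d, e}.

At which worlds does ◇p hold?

a: successors {b, d, h}; p there: b:T, d:T, h:F. ✓
b: successors {e}; p there: e:T. ✓
d: no successors, so ◇p fails. ✗
e: no successors, so ◇p fails. ✗
h: no successors, so ◇p fails. ✗

{a, b}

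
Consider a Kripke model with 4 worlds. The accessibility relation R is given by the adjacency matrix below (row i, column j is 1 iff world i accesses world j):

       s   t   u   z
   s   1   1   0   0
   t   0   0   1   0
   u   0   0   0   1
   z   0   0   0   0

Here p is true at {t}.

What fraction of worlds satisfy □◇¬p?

3/4

s: successors {s, t}; ◇¬p there: s:T, t:T. ✓
t: successors {u}; ◇¬p there: u:T. ✓
u: successors {z}; ◇¬p there: z:F. ✗
z: no successors, so □◇¬p holds vacuously. ✓
That's 3 of 4 worlds, so 3/4.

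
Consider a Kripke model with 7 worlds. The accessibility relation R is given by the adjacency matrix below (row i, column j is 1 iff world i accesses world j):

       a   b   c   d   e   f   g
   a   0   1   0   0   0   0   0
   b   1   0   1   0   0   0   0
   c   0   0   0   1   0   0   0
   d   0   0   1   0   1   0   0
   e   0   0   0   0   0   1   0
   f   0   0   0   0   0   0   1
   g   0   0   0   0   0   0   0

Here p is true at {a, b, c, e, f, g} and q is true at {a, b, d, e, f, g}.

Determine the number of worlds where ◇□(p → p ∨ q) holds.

a: successors {b}; □(p → p ∨ q) there: b:T. ✓
b: successors {a, c}; □(p → p ∨ q) there: a:T, c:T. ✓
c: successors {d}; □(p → p ∨ q) there: d:T. ✓
d: successors {c, e}; □(p → p ∨ q) there: c:T, e:T. ✓
e: successors {f}; □(p → p ∨ q) there: f:T. ✓
f: successors {g}; □(p → p ∨ q) there: g:T. ✓
g: no successors, so ◇□(p → p ∨ q) fails. ✗
Satisfying worlds: {a, b, c, d, e, f}.

6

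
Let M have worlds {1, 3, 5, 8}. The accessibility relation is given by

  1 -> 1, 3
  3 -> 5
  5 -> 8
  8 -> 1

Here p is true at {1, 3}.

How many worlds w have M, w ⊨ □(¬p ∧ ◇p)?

1: successors {1, 3}; ¬p ∧ ◇p there: 1:F, 3:F. ✗
3: successors {5}; ¬p ∧ ◇p there: 5:F. ✗
5: successors {8}; ¬p ∧ ◇p there: 8:T. ✓
8: successors {1}; ¬p ∧ ◇p there: 1:F. ✗
Satisfying worlds: {5}.

1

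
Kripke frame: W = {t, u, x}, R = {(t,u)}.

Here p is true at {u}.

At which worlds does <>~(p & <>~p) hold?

{t}

t: successors {u}; ~(p & <>~p) there: u:T. ✓
u: no successors, so <>~(p & <>~p) fails. ✗
x: no successors, so <>~(p & <>~p) fails. ✗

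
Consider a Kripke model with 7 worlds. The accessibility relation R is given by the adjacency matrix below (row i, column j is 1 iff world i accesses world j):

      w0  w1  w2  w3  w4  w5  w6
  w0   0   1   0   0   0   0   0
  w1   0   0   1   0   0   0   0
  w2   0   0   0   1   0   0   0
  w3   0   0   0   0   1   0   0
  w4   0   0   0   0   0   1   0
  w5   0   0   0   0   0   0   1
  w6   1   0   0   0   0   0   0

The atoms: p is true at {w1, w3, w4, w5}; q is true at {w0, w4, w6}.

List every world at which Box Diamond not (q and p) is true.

w0: successors {w1}; Diamond not (q and p) there: w1:T. ✓
w1: successors {w2}; Diamond not (q and p) there: w2:T. ✓
w2: successors {w3}; Diamond not (q and p) there: w3:F. ✗
w3: successors {w4}; Diamond not (q and p) there: w4:T. ✓
w4: successors {w5}; Diamond not (q and p) there: w5:T. ✓
w5: successors {w6}; Diamond not (q and p) there: w6:T. ✓
w6: successors {w0}; Diamond not (q and p) there: w0:T. ✓

{w0, w1, w3, w4, w5, w6}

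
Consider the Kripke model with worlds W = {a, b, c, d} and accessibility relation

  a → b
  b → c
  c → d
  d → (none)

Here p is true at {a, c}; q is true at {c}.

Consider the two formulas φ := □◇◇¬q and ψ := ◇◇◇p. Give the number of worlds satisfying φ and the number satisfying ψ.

For □◇◇¬q:
a: successors {b}; ◇◇¬q there: b:T. ✓
b: successors {c}; ◇◇¬q there: c:F. ✗
c: successors {d}; ◇◇¬q there: d:F. ✗
d: no successors, so □◇◇¬q holds vacuously. ✓
— 2 worlds.
For ◇◇◇p:
a: successors {b}; ◇◇p there: b:F. ✗
b: successors {c}; ◇◇p there: c:F. ✗
c: successors {d}; ◇◇p there: d:F. ✗
d: no successors, so ◇◇◇p fails. ✗
— 0 worlds.

2 and 0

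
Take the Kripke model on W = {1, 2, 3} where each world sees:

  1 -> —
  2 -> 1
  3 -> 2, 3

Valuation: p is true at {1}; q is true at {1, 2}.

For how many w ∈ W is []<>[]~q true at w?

1: no successors, so []<>[]~q holds vacuously. ✓
2: successors {1}; <>[]~q there: 1:F. ✗
3: successors {2, 3}; <>[]~q there: 2:T, 3:F. ✗
Satisfying worlds: {1}.

1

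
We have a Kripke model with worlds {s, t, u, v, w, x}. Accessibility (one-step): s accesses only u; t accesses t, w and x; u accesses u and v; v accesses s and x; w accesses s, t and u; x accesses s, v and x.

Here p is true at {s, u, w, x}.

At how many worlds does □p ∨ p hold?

5

s: □p is T, p is T. ✓
t: □p is F, p is F. ✗
u: □p is F, p is T. ✓
v: □p is T, p is F. ✓
w: □p is F, p is T. ✓
x: □p is F, p is T. ✓
Satisfying worlds: {s, u, v, w, x}.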